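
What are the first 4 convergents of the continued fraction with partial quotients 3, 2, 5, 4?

Using the convergent recurrence p_i = a_i*p_{i-1} + p_{i-2}, q_i = a_i*q_{i-1} + q_{i-2} with p_{-2}=0, p_{-1}=1, q_{-2}=1, q_{-1}=0:
  i=0: a_0=3, p_0 = 3*1 + 0 = 3, q_0 = 3*0 + 1 = 1.
  i=1: a_1=2, p_1 = 2*3 + 1 = 7, q_1 = 2*1 + 0 = 2.
  i=2: a_2=5, p_2 = 5*7 + 3 = 38, q_2 = 5*2 + 1 = 11.
  i=3: a_3=4, p_3 = 4*38 + 7 = 159, q_3 = 4*11 + 2 = 46.

3/1, 7/2, 38/11, 159/46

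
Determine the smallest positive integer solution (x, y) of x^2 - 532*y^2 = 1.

(x, y) = (2588599, 112230)

First expand sqrt(532) as a continued fraction. With x_i = (sqrt(532) + m_i)/d_i and (m_0, d_0) = (0, 1): a_0 = floor(sqrt(532)) = 23, since 23^2 = 529 <= 532 < 576 = 24^2.
Iterate m_{i+1} = d_i*a_i - m_i, d_{i+1} = (532 - m_{i+1}^2)/d_i, a_{i+1} = floor((a_0 + m_{i+1})/d_{i+1}):
  m_1 = 1*23 - 0 = 23, d_1 = (532 - 23^2)/1 = 3/1 = 3, a_1 = floor((23 + 23)/3) = 15.
  m_2 = 3*15 - 23 = 22, d_2 = (532 - 22^2)/3 = 48/3 = 16, a_2 = floor((23 + 22)/16) = 2.
  m_3 = 16*2 - 22 = 10, d_3 = (532 - 10^2)/16 = 432/16 = 27, a_3 = floor((23 + 10)/27) = 1.
  m_4 = 27*1 - 10 = 17, d_4 = (532 - 17^2)/27 = 243/27 = 9, a_4 = floor((23 + 17)/9) = 4.
  m_5 = 9*4 - 17 = 19, d_5 = (532 - 19^2)/9 = 171/9 = 19, a_5 = floor((23 + 19)/19) = 2.
  m_6 = 19*2 - 19 = 19, d_6 = (532 - 19^2)/19 = 171/19 = 9, a_6 = floor((23 + 19)/9) = 4.
  m_7 = 9*4 - 19 = 17, d_7 = (532 - 17^2)/9 = 243/9 = 27, a_7 = floor((23 + 17)/27) = 1.
  m_8 = 27*1 - 17 = 10, d_8 = (532 - 10^2)/27 = 432/27 = 16, a_8 = floor((23 + 10)/16) = 2.
  m_9 = 16*2 - 10 = 22, d_9 = (532 - 22^2)/16 = 48/16 = 3, a_9 = floor((23 + 22)/3) = 15.
  m_10 = 3*15 - 22 = 23, d_10 = (532 - 23^2)/3 = 3/3 = 1, a_10 = floor((23 + 23)/1) = 46.
  m_11 = 1*46 - 23 = 23, d_11 = (532 - 23^2)/1 = 3/1 = 3: (m_11, d_11) = (m_1, d_1) = (23, 3), so from here the quotients repeat a_1, ..., a_10; the period length is 10.
So sqrt(532) = [23; (15, 2, 1, 4, 2, 4, 1, 2, 15, 46)] with period length k = 10.
k is even, so the fundamental solution of x^2 - 532y^2 = 1 is (p_{k-1}, q_{k-1}) = (p_9, q_9); compute convergents through index 9.
Convergents (p_i = a_i*p_{i-1} + p_{i-2}, q_i = a_i*q_{i-1} + q_{i-2} with p_{-2}=0, p_{-1}=1, q_{-2}=1, q_{-1}=0):
  i=0: a_0=23, p_0 = 23*1 + 0 = 23, q_0 = 23*0 + 1 = 1.
  i=1: a_1=15, p_1 = 15*23 + 1 = 346, q_1 = 15*1 + 0 = 15.
  i=2: a_2=2, p_2 = 2*346 + 23 = 715, q_2 = 2*15 + 1 = 31.
  i=3: a_3=1, p_3 = 1*715 + 346 = 1061, q_3 = 1*31 + 15 = 46.
  i=4: a_4=4, p_4 = 4*1061 + 715 = 4959, q_4 = 4*46 + 31 = 215.
  i=5: a_5=2, p_5 = 2*4959 + 1061 = 10979, q_5 = 2*215 + 46 = 476.
  i=6: a_6=4, p_6 = 4*10979 + 4959 = 48875, q_6 = 4*476 + 215 = 2119.
  i=7: a_7=1, p_7 = 1*48875 + 10979 = 59854, q_7 = 1*2119 + 476 = 2595.
  i=8: a_8=2, p_8 = 2*59854 + 48875 = 168583, q_8 = 2*2595 + 2119 = 7309.
  i=9: a_9=15, p_9 = 15*168583 + 59854 = 2588599, q_9 = 15*7309 + 2595 = 112230.
Check: 2588599^2 - 532*112230^2 = 6700844782801 - 6700844782800 = 1, so (x, y) = (2588599, 112230) solves the equation, and by the theorem it is the least positive solution.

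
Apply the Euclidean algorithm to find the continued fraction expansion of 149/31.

[4; 1, 4, 6]

Run the Euclidean algorithm on 149 and 31; the successive quotients are the partial quotients a_0, a_1, ... (each step inverts the fractional part left over by the previous one):
  149 = 4*31 + 25, so a_0 = 4.
  31 = 1*25 + 6, so a_1 = 1.
  25 = 4*6 + 1, so a_2 = 4.
  6 = 6*1 + 0, so a_3 = 6.
The remainder reaches 0 after 4 divisions, so the expansion has 4 partial quotients, read off in order.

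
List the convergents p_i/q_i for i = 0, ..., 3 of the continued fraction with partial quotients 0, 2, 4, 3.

0/1, 1/2, 4/9, 13/29

Using the convergent recurrence p_i = a_i*p_{i-1} + p_{i-2}, q_i = a_i*q_{i-1} + q_{i-2} with p_{-2}=0, p_{-1}=1, q_{-2}=1, q_{-1}=0:
  i=0: a_0=0, p_0 = 0*1 + 0 = 0, q_0 = 0*0 + 1 = 1.
  i=1: a_1=2, p_1 = 2*0 + 1 = 1, q_1 = 2*1 + 0 = 2.
  i=2: a_2=4, p_2 = 4*1 + 0 = 4, q_2 = 4*2 + 1 = 9.
  i=3: a_3=3, p_3 = 3*4 + 1 = 13, q_3 = 3*9 + 2 = 29.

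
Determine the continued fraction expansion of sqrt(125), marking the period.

[11; (5, 1, 1, 5, 22)]

Write x_i = (sqrt(125) + m_i)/d_i with (m_0, d_0) = (0, 1). a_0 = floor(sqrt(125)) = 11, since 11^2 = 121 <= 125 < 144 = 12^2.
Iterate m_{i+1} = d_i*a_i - m_i, d_{i+1} = (125 - m_{i+1}^2)/d_i, a_{i+1} = floor((a_0 + m_{i+1})/d_{i+1}):
  m_1 = 1*11 - 0 = 11, d_1 = (125 - 11^2)/1 = 4/1 = 4, a_1 = floor((11 + 11)/4) = 5.
  m_2 = 4*5 - 11 = 9, d_2 = (125 - 9^2)/4 = 44/4 = 11, a_2 = floor((11 + 9)/11) = 1.
  m_3 = 11*1 - 9 = 2, d_3 = (125 - 2^2)/11 = 121/11 = 11, a_3 = floor((11 + 2)/11) = 1.
  m_4 = 11*1 - 2 = 9, d_4 = (125 - 9^2)/11 = 44/11 = 4, a_4 = floor((11 + 9)/4) = 5.
  m_5 = 4*5 - 9 = 11, d_5 = (125 - 11^2)/4 = 4/4 = 1, a_5 = floor((11 + 11)/1) = 22.
  m_6 = 1*22 - 11 = 11, d_6 = (125 - 11^2)/1 = 4/1 = 4: (m_6, d_6) = (m_1, d_1) = (11, 4), so from here the quotients repeat a_1, ..., a_5; the period length is 5.
Hence the expansion of sqrt(125) is a_0 = 11 followed by the repeating block 5, 1, 1, 5, 22 (period 5).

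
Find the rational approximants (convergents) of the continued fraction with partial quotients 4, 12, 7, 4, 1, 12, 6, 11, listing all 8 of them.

4/1, 49/12, 347/85, 1437/352, 1784/437, 22845/5596, 138854/34013, 1550239/379739

Using the convergent recurrence p_i = a_i*p_{i-1} + p_{i-2}, q_i = a_i*q_{i-1} + q_{i-2} with p_{-2}=0, p_{-1}=1, q_{-2}=1, q_{-1}=0:
  i=0: a_0=4, p_0 = 4*1 + 0 = 4, q_0 = 4*0 + 1 = 1.
  i=1: a_1=12, p_1 = 12*4 + 1 = 49, q_1 = 12*1 + 0 = 12.
  i=2: a_2=7, p_2 = 7*49 + 4 = 347, q_2 = 7*12 + 1 = 85.
  i=3: a_3=4, p_3 = 4*347 + 49 = 1437, q_3 = 4*85 + 12 = 352.
  i=4: a_4=1, p_4 = 1*1437 + 347 = 1784, q_4 = 1*352 + 85 = 437.
  i=5: a_5=12, p_5 = 12*1784 + 1437 = 22845, q_5 = 12*437 + 352 = 5596.
  i=6: a_6=6, p_6 = 6*22845 + 1784 = 138854, q_6 = 6*5596 + 437 = 34013.
  i=7: a_7=11, p_7 = 11*138854 + 22845 = 1550239, q_7 = 11*34013 + 5596 = 379739.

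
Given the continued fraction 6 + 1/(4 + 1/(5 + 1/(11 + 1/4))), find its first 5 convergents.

Using the convergent recurrence p_i = a_i*p_{i-1} + p_{i-2}, q_i = a_i*q_{i-1} + q_{i-2} with p_{-2}=0, p_{-1}=1, q_{-2}=1, q_{-1}=0:
  i=0: a_0=6, p_0 = 6*1 + 0 = 6, q_0 = 6*0 + 1 = 1.
  i=1: a_1=4, p_1 = 4*6 + 1 = 25, q_1 = 4*1 + 0 = 4.
  i=2: a_2=5, p_2 = 5*25 + 6 = 131, q_2 = 5*4 + 1 = 21.
  i=3: a_3=11, p_3 = 11*131 + 25 = 1466, q_3 = 11*21 + 4 = 235.
  i=4: a_4=4, p_4 = 4*1466 + 131 = 5995, q_4 = 4*235 + 21 = 961.

6/1, 25/4, 131/21, 1466/235, 5995/961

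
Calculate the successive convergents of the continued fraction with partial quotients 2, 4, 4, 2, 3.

Using the convergent recurrence p_i = a_i*p_{i-1} + p_{i-2}, q_i = a_i*q_{i-1} + q_{i-2} with p_{-2}=0, p_{-1}=1, q_{-2}=1, q_{-1}=0:
  i=0: a_0=2, p_0 = 2*1 + 0 = 2, q_0 = 2*0 + 1 = 1.
  i=1: a_1=4, p_1 = 4*2 + 1 = 9, q_1 = 4*1 + 0 = 4.
  i=2: a_2=4, p_2 = 4*9 + 2 = 38, q_2 = 4*4 + 1 = 17.
  i=3: a_3=2, p_3 = 2*38 + 9 = 85, q_3 = 2*17 + 4 = 38.
  i=4: a_4=3, p_4 = 3*85 + 38 = 293, q_4 = 3*38 + 17 = 131.

2/1, 9/4, 38/17, 85/38, 293/131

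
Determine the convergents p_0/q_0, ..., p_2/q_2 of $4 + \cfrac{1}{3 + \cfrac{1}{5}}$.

4/1, 13/3, 69/16

Using the convergent recurrence p_i = a_i*p_{i-1} + p_{i-2}, q_i = a_i*q_{i-1} + q_{i-2} with p_{-2}=0, p_{-1}=1, q_{-2}=1, q_{-1}=0:
  i=0: a_0=4, p_0 = 4*1 + 0 = 4, q_0 = 4*0 + 1 = 1.
  i=1: a_1=3, p_1 = 3*4 + 1 = 13, q_1 = 3*1 + 0 = 3.
  i=2: a_2=5, p_2 = 5*13 + 4 = 69, q_2 = 5*3 + 1 = 16.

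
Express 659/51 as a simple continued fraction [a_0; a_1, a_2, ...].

Run the Euclidean algorithm on 659 and 51; the successive quotients are the partial quotients a_0, a_1, ... (each step inverts the fractional part left over by the previous one):
  659 = 12*51 + 47, so a_0 = 12.
  51 = 1*47 + 4, so a_1 = 1.
  47 = 11*4 + 3, so a_2 = 11.
  4 = 1*3 + 1, so a_3 = 1.
  3 = 3*1 + 0, so a_4 = 3.
The remainder reaches 0 after 5 divisions, so the expansion has 5 partial quotients, read off in order.

[12; 1, 11, 1, 3]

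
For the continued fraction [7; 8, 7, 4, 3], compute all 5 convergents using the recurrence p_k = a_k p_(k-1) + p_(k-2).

Using the convergent recurrence p_i = a_i*p_{i-1} + p_{i-2}, q_i = a_i*q_{i-1} + q_{i-2} with p_{-2}=0, p_{-1}=1, q_{-2}=1, q_{-1}=0:
  i=0: a_0=7, p_0 = 7*1 + 0 = 7, q_0 = 7*0 + 1 = 1.
  i=1: a_1=8, p_1 = 8*7 + 1 = 57, q_1 = 8*1 + 0 = 8.
  i=2: a_2=7, p_2 = 7*57 + 7 = 406, q_2 = 7*8 + 1 = 57.
  i=3: a_3=4, p_3 = 4*406 + 57 = 1681, q_3 = 4*57 + 8 = 236.
  i=4: a_4=3, p_4 = 3*1681 + 406 = 5449, q_4 = 3*236 + 57 = 765.

7/1, 57/8, 406/57, 1681/236, 5449/765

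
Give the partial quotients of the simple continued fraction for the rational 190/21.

Run the Euclidean algorithm on 190 and 21; the successive quotients are the partial quotients a_0, a_1, ... (each step inverts the fractional part left over by the previous one):
  190 = 9*21 + 1, so a_0 = 9.
  21 = 21*1 + 0, so a_1 = 21.
The remainder reaches 0 after 2 divisions, so the expansion has 2 partial quotients, read off in order.

[9; 21]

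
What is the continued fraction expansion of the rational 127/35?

Run the Euclidean algorithm on 127 and 35; the successive quotients are the partial quotients a_0, a_1, ... (each step inverts the fractional part left over by the previous one):
  127 = 3*35 + 22, so a_0 = 3.
  35 = 1*22 + 13, so a_1 = 1.
  22 = 1*13 + 9, so a_2 = 1.
  13 = 1*9 + 4, so a_3 = 1.
  9 = 2*4 + 1, so a_4 = 2.
  4 = 4*1 + 0, so a_5 = 4.
The remainder reaches 0 after 6 divisions, so the expansion has 6 partial quotients, read off in order.

[3; 1, 1, 1, 2, 4]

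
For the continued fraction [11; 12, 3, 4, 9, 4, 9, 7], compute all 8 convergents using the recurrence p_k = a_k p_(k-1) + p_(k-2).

11/1, 133/12, 410/37, 1773/160, 16367/1477, 67241/6068, 621536/56089, 4417993/398691

Using the convergent recurrence p_i = a_i*p_{i-1} + p_{i-2}, q_i = a_i*q_{i-1} + q_{i-2} with p_{-2}=0, p_{-1}=1, q_{-2}=1, q_{-1}=0:
  i=0: a_0=11, p_0 = 11*1 + 0 = 11, q_0 = 11*0 + 1 = 1.
  i=1: a_1=12, p_1 = 12*11 + 1 = 133, q_1 = 12*1 + 0 = 12.
  i=2: a_2=3, p_2 = 3*133 + 11 = 410, q_2 = 3*12 + 1 = 37.
  i=3: a_3=4, p_3 = 4*410 + 133 = 1773, q_3 = 4*37 + 12 = 160.
  i=4: a_4=9, p_4 = 9*1773 + 410 = 16367, q_4 = 9*160 + 37 = 1477.
  i=5: a_5=4, p_5 = 4*16367 + 1773 = 67241, q_5 = 4*1477 + 160 = 6068.
  i=6: a_6=9, p_6 = 9*67241 + 16367 = 621536, q_6 = 9*6068 + 1477 = 56089.
  i=7: a_7=7, p_7 = 7*621536 + 67241 = 4417993, q_7 = 7*56089 + 6068 = 398691.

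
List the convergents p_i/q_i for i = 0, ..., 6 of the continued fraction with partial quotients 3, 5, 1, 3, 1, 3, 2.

3/1, 16/5, 19/6, 73/23, 92/29, 349/110, 790/249

Using the convergent recurrence p_i = a_i*p_{i-1} + p_{i-2}, q_i = a_i*q_{i-1} + q_{i-2} with p_{-2}=0, p_{-1}=1, q_{-2}=1, q_{-1}=0:
  i=0: a_0=3, p_0 = 3*1 + 0 = 3, q_0 = 3*0 + 1 = 1.
  i=1: a_1=5, p_1 = 5*3 + 1 = 16, q_1 = 5*1 + 0 = 5.
  i=2: a_2=1, p_2 = 1*16 + 3 = 19, q_2 = 1*5 + 1 = 6.
  i=3: a_3=3, p_3 = 3*19 + 16 = 73, q_3 = 3*6 + 5 = 23.
  i=4: a_4=1, p_4 = 1*73 + 19 = 92, q_4 = 1*23 + 6 = 29.
  i=5: a_5=3, p_5 = 3*92 + 73 = 349, q_5 = 3*29 + 23 = 110.
  i=6: a_6=2, p_6 = 2*349 + 92 = 790, q_6 = 2*110 + 29 = 249.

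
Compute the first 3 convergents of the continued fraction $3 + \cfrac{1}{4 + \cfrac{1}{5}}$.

Using the convergent recurrence p_i = a_i*p_{i-1} + p_{i-2}, q_i = a_i*q_{i-1} + q_{i-2} with p_{-2}=0, p_{-1}=1, q_{-2}=1, q_{-1}=0:
  i=0: a_0=3, p_0 = 3*1 + 0 = 3, q_0 = 3*0 + 1 = 1.
  i=1: a_1=4, p_1 = 4*3 + 1 = 13, q_1 = 4*1 + 0 = 4.
  i=2: a_2=5, p_2 = 5*13 + 3 = 68, q_2 = 5*4 + 1 = 21.

3/1, 13/4, 68/21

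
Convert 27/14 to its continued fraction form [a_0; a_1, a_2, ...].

[1; 1, 13]

Run the Euclidean algorithm on 27 and 14; the successive quotients are the partial quotients a_0, a_1, ... (each step inverts the fractional part left over by the previous one):
  27 = 1*14 + 13, so a_0 = 1.
  14 = 1*13 + 1, so a_1 = 1.
  13 = 13*1 + 0, so a_2 = 13.
The remainder reaches 0 after 3 divisions, so the expansion has 3 partial quotients, read off in order.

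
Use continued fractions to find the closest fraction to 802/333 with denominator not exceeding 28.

Expand x = 802/333 as a continued fraction with the Euclidean algorithm:
  802 = 2*333 + 136, so a_0 = 2.
  333 = 2*136 + 61, so a_1 = 2.
  136 = 2*61 + 14, so a_2 = 2.
  61 = 4*14 + 5, so a_3 = 4.
  14 = 2*5 + 4, so a_4 = 2.
  5 = 1*4 + 1, so a_5 = 1.
  4 = 4*1 + 0, so a_6 = 4.
so x = [2; 2, 2, 4, 2, 1, 4].
Convergents (p_i = a_i*p_{i-1} + p_{i-2}, q_i = a_i*q_{i-1} + q_{i-2} with p_{-2}=0, p_{-1}=1, q_{-2}=1, q_{-1}=0), until the denominator exceeds 28:
  i=0: a_0=2, p_0 = 2*1 + 0 = 2, q_0 = 2*0 + 1 = 1.
  i=1: a_1=2, p_1 = 2*2 + 1 = 5, q_1 = 2*1 + 0 = 2.
  i=2: a_2=2, p_2 = 2*5 + 2 = 12, q_2 = 2*2 + 1 = 5.
  i=3: a_3=4, p_3 = 4*12 + 5 = 53, q_3 = 4*5 + 2 = 22.
  i=4: a_4=2, p_4 = 2*53 + 12 = 118, q_4 = 2*22 + 5 = 49.
q_4 = 49 > 28, so the last convergent with denominator <= 28 is p_3/q_3 = 53/22.
The closest fraction with denominator <= 28 is either p_3/q_3 or the intermediate fraction (k*p_3 + p_2)/(k*q_3 + q_2) with the largest k >= 1 whose denominator stays <= 28; these approach x as k grows, and every other convergent or intermediate fraction in range is farther away.
Largest k: floor((28 - q_2)/q_3) = floor((28 - 5)/22) = 1.
That gives (1*53 + 12)/(1*22 + 5) = 65/27.
Compare the errors: |x - 53/22| = |802*22 - 53*333|/(333*22) = 5/7326, and |x - 65/27| = |802*27 - 65*333|/(333*27) = 9/8991.
Cross-multiplying, 5*8991 = 44955 < 65934 = 9*7326, so 5/7326 is smaller: the convergent 53/22 is closer to x than 65/27.

53/22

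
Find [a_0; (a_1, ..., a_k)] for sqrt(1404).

Write x_i = (sqrt(1404) + m_i)/d_i with (m_0, d_0) = (0, 1). a_0 = floor(sqrt(1404)) = 37, since 37^2 = 1369 <= 1404 < 1444 = 38^2.
Iterate m_{i+1} = d_i*a_i - m_i, d_{i+1} = (1404 - m_{i+1}^2)/d_i, a_{i+1} = floor((a_0 + m_{i+1})/d_{i+1}):
  m_1 = 1*37 - 0 = 37, d_1 = (1404 - 37^2)/1 = 35/1 = 35, a_1 = floor((37 + 37)/35) = 2.
  m_2 = 35*2 - 37 = 33, d_2 = (1404 - 33^2)/35 = 315/35 = 9, a_2 = floor((37 + 33)/9) = 7.
  m_3 = 9*7 - 33 = 30, d_3 = (1404 - 30^2)/9 = 504/9 = 56, a_3 = floor((37 + 30)/56) = 1.
  m_4 = 56*1 - 30 = 26, d_4 = (1404 - 26^2)/56 = 728/56 = 13, a_4 = floor((37 + 26)/13) = 4.
  m_5 = 13*4 - 26 = 26, d_5 = (1404 - 26^2)/13 = 728/13 = 56, a_5 = floor((37 + 26)/56) = 1.
  m_6 = 56*1 - 26 = 30, d_6 = (1404 - 30^2)/56 = 504/56 = 9, a_6 = floor((37 + 30)/9) = 7.
  m_7 = 9*7 - 30 = 33, d_7 = (1404 - 33^2)/9 = 315/9 = 35, a_7 = floor((37 + 33)/35) = 2.
  m_8 = 35*2 - 33 = 37, d_8 = (1404 - 37^2)/35 = 35/35 = 1, a_8 = floor((37 + 37)/1) = 74.
  m_9 = 1*74 - 37 = 37, d_9 = (1404 - 37^2)/1 = 35/1 = 35: (m_9, d_9) = (m_1, d_1) = (37, 35), so from here the quotients repeat a_1, ..., a_8; the period length is 8.
Hence the expansion of sqrt(1404) is a_0 = 37 followed by the repeating block 2, 7, 1, 4, 1, 7, 2, 74 (period 8).

[37; (2, 7, 1, 4, 1, 7, 2, 74)]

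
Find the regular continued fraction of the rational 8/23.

[0; 2, 1, 7]

Run the Euclidean algorithm on 8 and 23; the successive quotients are the partial quotients a_0, a_1, ... (each step inverts the fractional part left over by the previous one):
  8 = 0*23 + 8, so a_0 = 0.
  23 = 2*8 + 7, so a_1 = 2.
  8 = 1*7 + 1, so a_2 = 1.
  7 = 7*1 + 0, so a_3 = 7.
The remainder reaches 0 after 4 divisions, so the expansion has 4 partial quotients, read off in order.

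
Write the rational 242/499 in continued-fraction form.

[0; 2, 16, 7, 2]

Run the Euclidean algorithm on 242 and 499; the successive quotients are the partial quotients a_0, a_1, ... (each step inverts the fractional part left over by the previous one):
  242 = 0*499 + 242, so a_0 = 0.
  499 = 2*242 + 15, so a_1 = 2.
  242 = 16*15 + 2, so a_2 = 16.
  15 = 7*2 + 1, so a_3 = 7.
  2 = 2*1 + 0, so a_4 = 2.
The remainder reaches 0 after 5 divisions, so the expansion has 5 partial quotients, read off in order.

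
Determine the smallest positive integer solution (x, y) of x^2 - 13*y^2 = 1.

First expand sqrt(13) as a continued fraction. With x_i = (sqrt(13) + m_i)/d_i and (m_0, d_0) = (0, 1): a_0 = floor(sqrt(13)) = 3, since 3^2 = 9 <= 13 < 16 = 4^2.
Iterate m_{i+1} = d_i*a_i - m_i, d_{i+1} = (13 - m_{i+1}^2)/d_i, a_{i+1} = floor((a_0 + m_{i+1})/d_{i+1}):
  m_1 = 1*3 - 0 = 3, d_1 = (13 - 3^2)/1 = 4/1 = 4, a_1 = floor((3 + 3)/4) = 1.
  m_2 = 4*1 - 3 = 1, d_2 = (13 - 1^2)/4 = 12/4 = 3, a_2 = floor((3 + 1)/3) = 1.
  m_3 = 3*1 - 1 = 2, d_3 = (13 - 2^2)/3 = 9/3 = 3, a_3 = floor((3 + 2)/3) = 1.
  m_4 = 3*1 - 2 = 1, d_4 = (13 - 1^2)/3 = 12/3 = 4, a_4 = floor((3 + 1)/4) = 1.
  m_5 = 4*1 - 1 = 3, d_5 = (13 - 3^2)/4 = 4/4 = 1, a_5 = floor((3 + 3)/1) = 6.
  m_6 = 1*6 - 3 = 3, d_6 = (13 - 3^2)/1 = 4/1 = 4: (m_6, d_6) = (m_1, d_1) = (3, 4), so from here the quotients repeat a_1, ..., a_5; the period length is 5.
So sqrt(13) = [3; (1, 1, 1, 1, 6)] with period length k = 5.
k is odd, so (p_{k-1}, q_{k-1}) only solves x^2 - 13y^2 = -1 and the fundamental solution of x^2 - 13y^2 = 1 is (p_{2k-1}, q_{2k-1}) = (p_9, q_9); compute convergents through index 9, running through the period twice.
Convergents (p_i = a_i*p_{i-1} + p_{i-2}, q_i = a_i*q_{i-1} + q_{i-2} with p_{-2}=0, p_{-1}=1, q_{-2}=1, q_{-1}=0):
  i=0: a_0=3, p_0 = 3*1 + 0 = 3, q_0 = 3*0 + 1 = 1.
  i=1: a_1=1, p_1 = 1*3 + 1 = 4, q_1 = 1*1 + 0 = 1.
  i=2: a_2=1, p_2 = 1*4 + 3 = 7, q_2 = 1*1 + 1 = 2.
  i=3: a_3=1, p_3 = 1*7 + 4 = 11, q_3 = 1*2 + 1 = 3.
  i=4: a_4=1, p_4 = 1*11 + 7 = 18, q_4 = 1*3 + 2 = 5.
  i=5: a_5=6, p_5 = 6*18 + 11 = 119, q_5 = 6*5 + 3 = 33.
  i=6: a_6=1, p_6 = 1*119 + 18 = 137, q_6 = 1*33 + 5 = 38.
  i=7: a_7=1, p_7 = 1*137 + 119 = 256, q_7 = 1*38 + 33 = 71.
  i=8: a_8=1, p_8 = 1*256 + 137 = 393, q_8 = 1*71 + 38 = 109.
  i=9: a_9=1, p_9 = 1*393 + 256 = 649, q_9 = 1*109 + 71 = 180.
Indeed p_4^2 - 13*q_4^2 = 324 - 325 = -1, not +1.
Check: 649^2 - 13*180^2 = 421201 - 421200 = 1, so (x, y) = (649, 180) solves the equation, and by the theorem it is the least positive solution.

(x, y) = (649, 180)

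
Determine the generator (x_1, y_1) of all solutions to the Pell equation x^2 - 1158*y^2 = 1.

(x, y) = (1157, 34)

First expand sqrt(1158) as a continued fraction. With x_i = (sqrt(1158) + m_i)/d_i and (m_0, d_0) = (0, 1): a_0 = floor(sqrt(1158)) = 34, since 34^2 = 1156 <= 1158 < 1225 = 35^2.
Iterate m_{i+1} = d_i*a_i - m_i, d_{i+1} = (1158 - m_{i+1}^2)/d_i, a_{i+1} = floor((a_0 + m_{i+1})/d_{i+1}):
  m_1 = 1*34 - 0 = 34, d_1 = (1158 - 34^2)/1 = 2/1 = 2, a_1 = floor((34 + 34)/2) = 34.
  m_2 = 2*34 - 34 = 34, d_2 = (1158 - 34^2)/2 = 2/2 = 1, a_2 = floor((34 + 34)/1) = 68.
  m_3 = 1*68 - 34 = 34, d_3 = (1158 - 34^2)/1 = 2/1 = 2: (m_3, d_3) = (m_1, d_1) = (34, 2), so from here the quotients repeat a_1, a_2; the period length is 2.
So sqrt(1158) = [34; (34, 68)] with period length k = 2.
k is even, so the fundamental solution of x^2 - 1158y^2 = 1 is (p_{k-1}, q_{k-1}) = (p_1, q_1); compute convergents through index 1.
Convergents (p_i = a_i*p_{i-1} + p_{i-2}, q_i = a_i*q_{i-1} + q_{i-2} with p_{-2}=0, p_{-1}=1, q_{-2}=1, q_{-1}=0):
  i=0: a_0=34, p_0 = 34*1 + 0 = 34, q_0 = 34*0 + 1 = 1.
  i=1: a_1=34, p_1 = 34*34 + 1 = 1157, q_1 = 34*1 + 0 = 34.
Check: 1157^2 - 1158*34^2 = 1338649 - 1338648 = 1, so (x, y) = (1157, 34) solves the equation, and by the theorem it is the least positive solution.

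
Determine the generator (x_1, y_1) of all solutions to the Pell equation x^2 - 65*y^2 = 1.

(x, y) = (129, 16)

First expand sqrt(65) as a continued fraction. With x_i = (sqrt(65) + m_i)/d_i and (m_0, d_0) = (0, 1): a_0 = floor(sqrt(65)) = 8, since 8^2 = 64 <= 65 < 81 = 9^2.
Iterate m_{i+1} = d_i*a_i - m_i, d_{i+1} = (65 - m_{i+1}^2)/d_i, a_{i+1} = floor((a_0 + m_{i+1})/d_{i+1}):
  m_1 = 1*8 - 0 = 8, d_1 = (65 - 8^2)/1 = 1/1 = 1, a_1 = floor((8 + 8)/1) = 16.
  m_2 = 1*16 - 8 = 8, d_2 = (65 - 8^2)/1 = 1/1 = 1: (m_2, d_2) = (m_1, d_1) = (8, 1), so from here the quotient a_1 repeats; the period length is 1.
So sqrt(65) = [8; (16)] with period length k = 1.
k is odd, so (p_{k-1}, q_{k-1}) only solves x^2 - 65y^2 = -1 and the fundamental solution of x^2 - 65y^2 = 1 is (p_{2k-1}, q_{2k-1}) = (p_1, q_1); compute convergents through index 1, running through the period twice.
Convergents (p_i = a_i*p_{i-1} + p_{i-2}, q_i = a_i*q_{i-1} + q_{i-2} with p_{-2}=0, p_{-1}=1, q_{-2}=1, q_{-1}=0):
  i=0: a_0=8, p_0 = 8*1 + 0 = 8, q_0 = 8*0 + 1 = 1.
  i=1: a_1=16, p_1 = 16*8 + 1 = 129, q_1 = 16*1 + 0 = 16.
Indeed p_0^2 - 65*q_0^2 = 64 - 65 = -1, not +1.
Check: 129^2 - 65*16^2 = 16641 - 16640 = 1, so (x, y) = (129, 16) solves the equation, and by the theorem it is the least positive solution.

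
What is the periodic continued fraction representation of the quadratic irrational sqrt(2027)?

Write x_i = (sqrt(2027) + m_i)/d_i with (m_0, d_0) = (0, 1). a_0 = floor(sqrt(2027)) = 45, since 45^2 = 2025 <= 2027 < 2116 = 46^2.
Iterate m_{i+1} = d_i*a_i - m_i, d_{i+1} = (2027 - m_{i+1}^2)/d_i, a_{i+1} = floor((a_0 + m_{i+1})/d_{i+1}):
  m_1 = 1*45 - 0 = 45, d_1 = (2027 - 45^2)/1 = 2/1 = 2, a_1 = floor((45 + 45)/2) = 45.
  m_2 = 2*45 - 45 = 45, d_2 = (2027 - 45^2)/2 = 2/2 = 1, a_2 = floor((45 + 45)/1) = 90.
  m_3 = 1*90 - 45 = 45, d_3 = (2027 - 45^2)/1 = 2/1 = 2: (m_3, d_3) = (m_1, d_1) = (45, 2), so from here the quotients repeat a_1, a_2; the period length is 2.
Hence the expansion of sqrt(2027) is a_0 = 45 followed by the repeating block 45, 90 (period 2).

[45; (45, 90)]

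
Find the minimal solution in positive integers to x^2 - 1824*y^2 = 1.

(x, y) = (1025, 24)

First expand sqrt(1824) as a continued fraction. With x_i = (sqrt(1824) + m_i)/d_i and (m_0, d_0) = (0, 1): a_0 = floor(sqrt(1824)) = 42, since 42^2 = 1764 <= 1824 < 1849 = 43^2.
Iterate m_{i+1} = d_i*a_i - m_i, d_{i+1} = (1824 - m_{i+1}^2)/d_i, a_{i+1} = floor((a_0 + m_{i+1})/d_{i+1}):
  m_1 = 1*42 - 0 = 42, d_1 = (1824 - 42^2)/1 = 60/1 = 60, a_1 = floor((42 + 42)/60) = 1.
  m_2 = 60*1 - 42 = 18, d_2 = (1824 - 18^2)/60 = 1500/60 = 25, a_2 = floor((42 + 18)/25) = 2.
  m_3 = 25*2 - 18 = 32, d_3 = (1824 - 32^2)/25 = 800/25 = 32, a_3 = floor((42 + 32)/32) = 2.
  m_4 = 32*2 - 32 = 32, d_4 = (1824 - 32^2)/32 = 800/32 = 25, a_4 = floor((42 + 32)/25) = 2.
  m_5 = 25*2 - 32 = 18, d_5 = (1824 - 18^2)/25 = 1500/25 = 60, a_5 = floor((42 + 18)/60) = 1.
  m_6 = 60*1 - 18 = 42, d_6 = (1824 - 42^2)/60 = 60/60 = 1, a_6 = floor((42 + 42)/1) = 84.
  m_7 = 1*84 - 42 = 42, d_7 = (1824 - 42^2)/1 = 60/1 = 60: (m_7, d_7) = (m_1, d_1) = (42, 60), so from here the quotients repeat a_1, ..., a_6; the period length is 6.
So sqrt(1824) = [42; (1, 2, 2, 2, 1, 84)] with period length k = 6.
k is even, so the fundamental solution of x^2 - 1824y^2 = 1 is (p_{k-1}, q_{k-1}) = (p_5, q_5); compute convergents through index 5.
Convergents (p_i = a_i*p_{i-1} + p_{i-2}, q_i = a_i*q_{i-1} + q_{i-2} with p_{-2}=0, p_{-1}=1, q_{-2}=1, q_{-1}=0):
  i=0: a_0=42, p_0 = 42*1 + 0 = 42, q_0 = 42*0 + 1 = 1.
  i=1: a_1=1, p_1 = 1*42 + 1 = 43, q_1 = 1*1 + 0 = 1.
  i=2: a_2=2, p_2 = 2*43 + 42 = 128, q_2 = 2*1 + 1 = 3.
  i=3: a_3=2, p_3 = 2*128 + 43 = 299, q_3 = 2*3 + 1 = 7.
  i=4: a_4=2, p_4 = 2*299 + 128 = 726, q_4 = 2*7 + 3 = 17.
  i=5: a_5=1, p_5 = 1*726 + 299 = 1025, q_5 = 1*17 + 7 = 24.
Check: 1025^2 - 1824*24^2 = 1050625 - 1050624 = 1, so (x, y) = (1025, 24) solves the equation, and by the theorem it is the least positive solution.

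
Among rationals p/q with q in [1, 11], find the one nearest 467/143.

36/11

Expand x = 467/143 as a continued fraction with the Euclidean algorithm:
  467 = 3*143 + 38, so a_0 = 3.
  143 = 3*38 + 29, so a_1 = 3.
  38 = 1*29 + 9, so a_2 = 1.
  29 = 3*9 + 2, so a_3 = 3.
  9 = 4*2 + 1, so a_4 = 4.
  2 = 2*1 + 0, so a_5 = 2.
so x = [3; 3, 1, 3, 4, 2].
Convergents (p_i = a_i*p_{i-1} + p_{i-2}, q_i = a_i*q_{i-1} + q_{i-2} with p_{-2}=0, p_{-1}=1, q_{-2}=1, q_{-1}=0), until the denominator exceeds 11:
  i=0: a_0=3, p_0 = 3*1 + 0 = 3, q_0 = 3*0 + 1 = 1.
  i=1: a_1=3, p_1 = 3*3 + 1 = 10, q_1 = 3*1 + 0 = 3.
  i=2: a_2=1, p_2 = 1*10 + 3 = 13, q_2 = 1*3 + 1 = 4.
  i=3: a_3=3, p_3 = 3*13 + 10 = 49, q_3 = 3*4 + 3 = 15.
q_3 = 15 > 11, so the last convergent with denominator <= 11 is p_2/q_2 = 13/4.
The closest fraction with denominator <= 11 is either p_2/q_2 or the intermediate fraction (k*p_2 + p_1)/(k*q_2 + q_1) with the largest k >= 1 whose denominator stays <= 11; these approach x as k grows, and every other convergent or intermediate fraction in range is farther away.
Largest k: floor((11 - q_1)/q_2) = floor((11 - 3)/4) = 2.
That gives (2*13 + 10)/(2*4 + 3) = 36/11.
Compare the errors: |x - 13/4| = |467*4 - 13*143|/(143*4) = 9/572, and |x - 36/11| = |467*11 - 36*143|/(143*11) = 11/1573.
Cross-multiplying, 11*572 = 6292 < 14157 = 9*1573, so 11/1573 is smaller: the intermediate fraction 36/11 is closer to x than 13/4.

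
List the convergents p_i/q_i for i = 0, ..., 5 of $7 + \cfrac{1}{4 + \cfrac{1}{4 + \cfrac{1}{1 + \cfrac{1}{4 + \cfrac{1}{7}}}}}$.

7/1, 29/4, 123/17, 152/21, 731/101, 5269/728

Using the convergent recurrence p_i = a_i*p_{i-1} + p_{i-2}, q_i = a_i*q_{i-1} + q_{i-2} with p_{-2}=0, p_{-1}=1, q_{-2}=1, q_{-1}=0:
  i=0: a_0=7, p_0 = 7*1 + 0 = 7, q_0 = 7*0 + 1 = 1.
  i=1: a_1=4, p_1 = 4*7 + 1 = 29, q_1 = 4*1 + 0 = 4.
  i=2: a_2=4, p_2 = 4*29 + 7 = 123, q_2 = 4*4 + 1 = 17.
  i=3: a_3=1, p_3 = 1*123 + 29 = 152, q_3 = 1*17 + 4 = 21.
  i=4: a_4=4, p_4 = 4*152 + 123 = 731, q_4 = 4*21 + 17 = 101.
  i=5: a_5=7, p_5 = 7*731 + 152 = 5269, q_5 = 7*101 + 21 = 728.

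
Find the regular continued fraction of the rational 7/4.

Run the Euclidean algorithm on 7 and 4; the successive quotients are the partial quotients a_0, a_1, ... (each step inverts the fractional part left over by the previous one):
  7 = 1*4 + 3, so a_0 = 1.
  4 = 1*3 + 1, so a_1 = 1.
  3 = 3*1 + 0, so a_2 = 3.
The remainder reaches 0 after 3 divisions, so the expansion has 3 partial quotients, read off in order.

[1; 1, 3]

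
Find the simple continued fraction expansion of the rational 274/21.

Run the Euclidean algorithm on 274 and 21; the successive quotients are the partial quotients a_0, a_1, ... (each step inverts the fractional part left over by the previous one):
  274 = 13*21 + 1, so a_0 = 13.
  21 = 21*1 + 0, so a_1 = 21.
The remainder reaches 0 after 2 divisions, so the expansion has 2 partial quotients, read off in order.

[13; 21]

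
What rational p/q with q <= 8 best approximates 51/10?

Expand x = 51/10 as a continued fraction with the Euclidean algorithm:
  51 = 5*10 + 1, so a_0 = 5.
  10 = 10*1 + 0, so a_1 = 10.
so x = [5; 10].
Convergents (p_i = a_i*p_{i-1} + p_{i-2}, q_i = a_i*q_{i-1} + q_{i-2} with p_{-2}=0, p_{-1}=1, q_{-2}=1, q_{-1}=0), until the denominator exceeds 8:
  i=0: a_0=5, p_0 = 5*1 + 0 = 5, q_0 = 5*0 + 1 = 1.
  i=1: a_1=10, p_1 = 10*5 + 1 = 51, q_1 = 10*1 + 0 = 10.
q_1 = 10 > 8, so the last convergent with denominator <= 8 is p_0/q_0 = 5/1.
The closest fraction with denominator <= 8 is either p_0/q_0 or the intermediate fraction (k*p_0 + p_{-1})/(k*q_0 + q_{-1}) with the largest k >= 1 whose denominator stays <= 8; these approach x as k grows, and every other convergent or intermediate fraction in range is farther away.
Largest k: floor((8 - q_{-1})/q_0) = floor((8 - 0)/1) = 8 (using the seeds p_{-1} = 1, q_{-1} = 0).
That gives (8*5 + 1)/(8*1 + 0) = 41/8.
Compare the errors: |x - 5/1| = |51*1 - 5*10|/(10*1) = 1/10, and |x - 41/8| = |51*8 - 41*10|/(10*8) = 2/80.
Cross-multiplying, 2*10 = 20 < 80 = 1*80, so 2/80 is smaller: the intermediate fraction 41/8 is closer to x than 5/1.

41/8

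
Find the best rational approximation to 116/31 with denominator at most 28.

101/27

Expand x = 116/31 as a continued fraction with the Euclidean algorithm:
  116 = 3*31 + 23, so a_0 = 3.
  31 = 1*23 + 8, so a_1 = 1.
  23 = 2*8 + 7, so a_2 = 2.
  8 = 1*7 + 1, so a_3 = 1.
  7 = 7*1 + 0, so a_4 = 7.
so x = [3; 1, 2, 1, 7].
Convergents (p_i = a_i*p_{i-1} + p_{i-2}, q_i = a_i*q_{i-1} + q_{i-2} with p_{-2}=0, p_{-1}=1, q_{-2}=1, q_{-1}=0), until the denominator exceeds 28:
  i=0: a_0=3, p_0 = 3*1 + 0 = 3, q_0 = 3*0 + 1 = 1.
  i=1: a_1=1, p_1 = 1*3 + 1 = 4, q_1 = 1*1 + 0 = 1.
  i=2: a_2=2, p_2 = 2*4 + 3 = 11, q_2 = 2*1 + 1 = 3.
  i=3: a_3=1, p_3 = 1*11 + 4 = 15, q_3 = 1*3 + 1 = 4.
  i=4: a_4=7, p_4 = 7*15 + 11 = 116, q_4 = 7*4 + 3 = 31.
q_4 = 31 > 28, so the last convergent with denominator <= 28 is p_3/q_3 = 15/4.
The closest fraction with denominator <= 28 is either p_3/q_3 or the intermediate fraction (k*p_3 + p_2)/(k*q_3 + q_2) with the largest k >= 1 whose denominator stays <= 28; these approach x as k grows, and every other convergent or intermediate fraction in range is farther away.
Largest k: floor((28 - q_2)/q_3) = floor((28 - 3)/4) = 6.
That gives (6*15 + 11)/(6*4 + 3) = 101/27.
Compare the errors: |x - 15/4| = |116*4 - 15*31|/(31*4) = 1/124, and |x - 101/27| = |116*27 - 101*31|/(31*27) = 1/837.
Cross-multiplying, 1*124 = 124 < 837 = 1*837, so 1/837 is smaller: the intermediate fraction 101/27 is closer to x than 15/4.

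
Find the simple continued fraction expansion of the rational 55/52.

[1; 17, 3]

Run the Euclidean algorithm on 55 and 52; the successive quotients are the partial quotients a_0, a_1, ... (each step inverts the fractional part left over by the previous one):
  55 = 1*52 + 3, so a_0 = 1.
  52 = 17*3 + 1, so a_1 = 17.
  3 = 3*1 + 0, so a_2 = 3.
The remainder reaches 0 after 3 divisions, so the expansion has 3 partial quotients, read off in order.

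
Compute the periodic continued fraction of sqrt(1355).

Write x_i = (sqrt(1355) + m_i)/d_i with (m_0, d_0) = (0, 1). a_0 = floor(sqrt(1355)) = 36, since 36^2 = 1296 <= 1355 < 1369 = 37^2.
Iterate m_{i+1} = d_i*a_i - m_i, d_{i+1} = (1355 - m_{i+1}^2)/d_i, a_{i+1} = floor((a_0 + m_{i+1})/d_{i+1}):
  m_1 = 1*36 - 0 = 36, d_1 = (1355 - 36^2)/1 = 59/1 = 59, a_1 = floor((36 + 36)/59) = 1.
  m_2 = 59*1 - 36 = 23, d_2 = (1355 - 23^2)/59 = 826/59 = 14, a_2 = floor((36 + 23)/14) = 4.
  m_3 = 14*4 - 23 = 33, d_3 = (1355 - 33^2)/14 = 266/14 = 19, a_3 = floor((36 + 33)/19) = 3.
  m_4 = 19*3 - 33 = 24, d_4 = (1355 - 24^2)/19 = 779/19 = 41, a_4 = floor((36 + 24)/41) = 1.
  m_5 = 41*1 - 24 = 17, d_5 = (1355 - 17^2)/41 = 1066/41 = 26, a_5 = floor((36 + 17)/26) = 2.
  m_6 = 26*2 - 17 = 35, d_6 = (1355 - 35^2)/26 = 130/26 = 5, a_6 = floor((36 + 35)/5) = 14.
  m_7 = 5*14 - 35 = 35, d_7 = (1355 - 35^2)/5 = 130/5 = 26, a_7 = floor((36 + 35)/26) = 2.
  m_8 = 26*2 - 35 = 17, d_8 = (1355 - 17^2)/26 = 1066/26 = 41, a_8 = floor((36 + 17)/41) = 1.
  m_9 = 41*1 - 17 = 24, d_9 = (1355 - 24^2)/41 = 779/41 = 19, a_9 = floor((36 + 24)/19) = 3.
  m_10 = 19*3 - 24 = 33, d_10 = (1355 - 33^2)/19 = 266/19 = 14, a_10 = floor((36 + 33)/14) = 4.
  m_11 = 14*4 - 33 = 23, d_11 = (1355 - 23^2)/14 = 826/14 = 59, a_11 = floor((36 + 23)/59) = 1.
  m_12 = 59*1 - 23 = 36, d_12 = (1355 - 36^2)/59 = 59/59 = 1, a_12 = floor((36 + 36)/1) = 72.
  m_13 = 1*72 - 36 = 36, d_13 = (1355 - 36^2)/1 = 59/1 = 59: (m_13, d_13) = (m_1, d_1) = (36, 59), so from here the quotients repeat a_1, ..., a_12; the period length is 12.
Hence the expansion of sqrt(1355) is a_0 = 36 followed by the repeating block 1, 4, 3, 1, 2, 14, 2, 1, 3, 4, 1, 72 (period 12).

[36; (1, 4, 3, 1, 2, 14, 2, 1, 3, 4, 1, 72)]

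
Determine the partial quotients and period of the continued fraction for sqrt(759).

[27; (1, 1, 4, 1, 1, 54)]

Write x_i = (sqrt(759) + m_i)/d_i with (m_0, d_0) = (0, 1). a_0 = floor(sqrt(759)) = 27, since 27^2 = 729 <= 759 < 784 = 28^2.
Iterate m_{i+1} = d_i*a_i - m_i, d_{i+1} = (759 - m_{i+1}^2)/d_i, a_{i+1} = floor((a_0 + m_{i+1})/d_{i+1}):
  m_1 = 1*27 - 0 = 27, d_1 = (759 - 27^2)/1 = 30/1 = 30, a_1 = floor((27 + 27)/30) = 1.
  m_2 = 30*1 - 27 = 3, d_2 = (759 - 3^2)/30 = 750/30 = 25, a_2 = floor((27 + 3)/25) = 1.
  m_3 = 25*1 - 3 = 22, d_3 = (759 - 22^2)/25 = 275/25 = 11, a_3 = floor((27 + 22)/11) = 4.
  m_4 = 11*4 - 22 = 22, d_4 = (759 - 22^2)/11 = 275/11 = 25, a_4 = floor((27 + 22)/25) = 1.
  m_5 = 25*1 - 22 = 3, d_5 = (759 - 3^2)/25 = 750/25 = 30, a_5 = floor((27 + 3)/30) = 1.
  m_6 = 30*1 - 3 = 27, d_6 = (759 - 27^2)/30 = 30/30 = 1, a_6 = floor((27 + 27)/1) = 54.
  m_7 = 1*54 - 27 = 27, d_7 = (759 - 27^2)/1 = 30/1 = 30: (m_7, d_7) = (m_1, d_1) = (27, 30), so from here the quotients repeat a_1, ..., a_6; the period length is 6.
Hence the expansion of sqrt(759) is a_0 = 27 followed by the repeating block 1, 1, 4, 1, 1, 54 (period 6).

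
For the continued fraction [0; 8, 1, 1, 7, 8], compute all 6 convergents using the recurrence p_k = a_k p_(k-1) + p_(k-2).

Using the convergent recurrence p_i = a_i*p_{i-1} + p_{i-2}, q_i = a_i*q_{i-1} + q_{i-2} with p_{-2}=0, p_{-1}=1, q_{-2}=1, q_{-1}=0:
  i=0: a_0=0, p_0 = 0*1 + 0 = 0, q_0 = 0*0 + 1 = 1.
  i=1: a_1=8, p_1 = 8*0 + 1 = 1, q_1 = 8*1 + 0 = 8.
  i=2: a_2=1, p_2 = 1*1 + 0 = 1, q_2 = 1*8 + 1 = 9.
  i=3: a_3=1, p_3 = 1*1 + 1 = 2, q_3 = 1*9 + 8 = 17.
  i=4: a_4=7, p_4 = 7*2 + 1 = 15, q_4 = 7*17 + 9 = 128.
  i=5: a_5=8, p_5 = 8*15 + 2 = 122, q_5 = 8*128 + 17 = 1041.

0/1, 1/8, 1/9, 2/17, 15/128, 122/1041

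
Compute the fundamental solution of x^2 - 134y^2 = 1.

(x, y) = (145925, 12606)

First expand sqrt(134) as a continued fraction. With x_i = (sqrt(134) + m_i)/d_i and (m_0, d_0) = (0, 1): a_0 = floor(sqrt(134)) = 11, since 11^2 = 121 <= 134 < 144 = 12^2.
Iterate m_{i+1} = d_i*a_i - m_i, d_{i+1} = (134 - m_{i+1}^2)/d_i, a_{i+1} = floor((a_0 + m_{i+1})/d_{i+1}):
  m_1 = 1*11 - 0 = 11, d_1 = (134 - 11^2)/1 = 13/1 = 13, a_1 = floor((11 + 11)/13) = 1.
  m_2 = 13*1 - 11 = 2, d_2 = (134 - 2^2)/13 = 130/13 = 10, a_2 = floor((11 + 2)/10) = 1.
  m_3 = 10*1 - 2 = 8, d_3 = (134 - 8^2)/10 = 70/10 = 7, a_3 = floor((11 + 8)/7) = 2.
  m_4 = 7*2 - 8 = 6, d_4 = (134 - 6^2)/7 = 98/7 = 14, a_4 = floor((11 + 6)/14) = 1.
  m_5 = 14*1 - 6 = 8, d_5 = (134 - 8^2)/14 = 70/14 = 5, a_5 = floor((11 + 8)/5) = 3.
  m_6 = 5*3 - 8 = 7, d_6 = (134 - 7^2)/5 = 85/5 = 17, a_6 = floor((11 + 7)/17) = 1.
  m_7 = 17*1 - 7 = 10, d_7 = (134 - 10^2)/17 = 34/17 = 2, a_7 = floor((11 + 10)/2) = 10.
  m_8 = 2*10 - 10 = 10, d_8 = (134 - 10^2)/2 = 34/2 = 17, a_8 = floor((11 + 10)/17) = 1.
  m_9 = 17*1 - 10 = 7, d_9 = (134 - 7^2)/17 = 85/17 = 5, a_9 = floor((11 + 7)/5) = 3.
  m_10 = 5*3 - 7 = 8, d_10 = (134 - 8^2)/5 = 70/5 = 14, a_10 = floor((11 + 8)/14) = 1.
  m_11 = 14*1 - 8 = 6, d_11 = (134 - 6^2)/14 = 98/14 = 7, a_11 = floor((11 + 6)/7) = 2.
  m_12 = 7*2 - 6 = 8, d_12 = (134 - 8^2)/7 = 70/7 = 10, a_12 = floor((11 + 8)/10) = 1.
  m_13 = 10*1 - 8 = 2, d_13 = (134 - 2^2)/10 = 130/10 = 13, a_13 = floor((11 + 2)/13) = 1.
  m_14 = 13*1 - 2 = 11, d_14 = (134 - 11^2)/13 = 13/13 = 1, a_14 = floor((11 + 11)/1) = 22.
  m_15 = 1*22 - 11 = 11, d_15 = (134 - 11^2)/1 = 13/1 = 13: (m_15, d_15) = (m_1, d_1) = (11, 13), so from here the quotients repeat a_1, ..., a_14; the period length is 14.
So sqrt(134) = [11; (1, 1, 2, 1, 3, 1, 10, 1, 3, 1, 2, 1, 1, 22)] with period length k = 14.
k is even, so the fundamental solution of x^2 - 134y^2 = 1 is (p_{k-1}, q_{k-1}) = (p_13, q_13); compute convergents through index 13.
Convergents (p_i = a_i*p_{i-1} + p_{i-2}, q_i = a_i*q_{i-1} + q_{i-2} with p_{-2}=0, p_{-1}=1, q_{-2}=1, q_{-1}=0):
  i=0: a_0=11, p_0 = 11*1 + 0 = 11, q_0 = 11*0 + 1 = 1.
  i=1: a_1=1, p_1 = 1*11 + 1 = 12, q_1 = 1*1 + 0 = 1.
  i=2: a_2=1, p_2 = 1*12 + 11 = 23, q_2 = 1*1 + 1 = 2.
  i=3: a_3=2, p_3 = 2*23 + 12 = 58, q_3 = 2*2 + 1 = 5.
  i=4: a_4=1, p_4 = 1*58 + 23 = 81, q_4 = 1*5 + 2 = 7.
  i=5: a_5=3, p_5 = 3*81 + 58 = 301, q_5 = 3*7 + 5 = 26.
  i=6: a_6=1, p_6 = 1*301 + 81 = 382, q_6 = 1*26 + 7 = 33.
  i=7: a_7=10, p_7 = 10*382 + 301 = 4121, q_7 = 10*33 + 26 = 356.
  i=8: a_8=1, p_8 = 1*4121 + 382 = 4503, q_8 = 1*356 + 33 = 389.
  i=9: a_9=3, p_9 = 3*4503 + 4121 = 17630, q_9 = 3*389 + 356 = 1523.
  i=10: a_10=1, p_10 = 1*17630 + 4503 = 22133, q_10 = 1*1523 + 389 = 1912.
  i=11: a_11=2, p_11 = 2*22133 + 17630 = 61896, q_11 = 2*1912 + 1523 = 5347.
  i=12: a_12=1, p_12 = 1*61896 + 22133 = 84029, q_12 = 1*5347 + 1912 = 7259.
  i=13: a_13=1, p_13 = 1*84029 + 61896 = 145925, q_13 = 1*7259 + 5347 = 12606.
Check: 145925^2 - 134*12606^2 = 21294105625 - 21294105624 = 1, so (x, y) = (145925, 12606) solves the equation, and by the theorem it is the least positive solution.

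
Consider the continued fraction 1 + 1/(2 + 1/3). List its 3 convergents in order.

1/1, 3/2, 10/7

Using the convergent recurrence p_i = a_i*p_{i-1} + p_{i-2}, q_i = a_i*q_{i-1} + q_{i-2} with p_{-2}=0, p_{-1}=1, q_{-2}=1, q_{-1}=0:
  i=0: a_0=1, p_0 = 1*1 + 0 = 1, q_0 = 1*0 + 1 = 1.
  i=1: a_1=2, p_1 = 2*1 + 1 = 3, q_1 = 2*1 + 0 = 2.
  i=2: a_2=3, p_2 = 3*3 + 1 = 10, q_2 = 3*2 + 1 = 7.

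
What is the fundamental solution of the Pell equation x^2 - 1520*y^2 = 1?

First expand sqrt(1520) as a continued fraction. With x_i = (sqrt(1520) + m_i)/d_i and (m_0, d_0) = (0, 1): a_0 = floor(sqrt(1520)) = 38, since 38^2 = 1444 <= 1520 < 1521 = 39^2.
Iterate m_{i+1} = d_i*a_i - m_i, d_{i+1} = (1520 - m_{i+1}^2)/d_i, a_{i+1} = floor((a_0 + m_{i+1})/d_{i+1}):
  m_1 = 1*38 - 0 = 38, d_1 = (1520 - 38^2)/1 = 76/1 = 76, a_1 = floor((38 + 38)/76) = 1.
  m_2 = 76*1 - 38 = 38, d_2 = (1520 - 38^2)/76 = 76/76 = 1, a_2 = floor((38 + 38)/1) = 76.
  m_3 = 1*76 - 38 = 38, d_3 = (1520 - 38^2)/1 = 76/1 = 76: (m_3, d_3) = (m_1, d_1) = (38, 76), so from here the quotients repeat a_1, a_2; the period length is 2.
So sqrt(1520) = [38; (1, 76)] with period length k = 2.
k is even, so the fundamental solution of x^2 - 1520y^2 = 1 is (p_{k-1}, q_{k-1}) = (p_1, q_1); compute convergents through index 1.
Convergents (p_i = a_i*p_{i-1} + p_{i-2}, q_i = a_i*q_{i-1} + q_{i-2} with p_{-2}=0, p_{-1}=1, q_{-2}=1, q_{-1}=0):
  i=0: a_0=38, p_0 = 38*1 + 0 = 38, q_0 = 38*0 + 1 = 1.
  i=1: a_1=1, p_1 = 1*38 + 1 = 39, q_1 = 1*1 + 0 = 1.
Check: 39^2 - 1520*1^2 = 1521 - 1520 = 1, so (x, y) = (39, 1) solves the equation, and by the theorem it is the least positive solution.

(x, y) = (39, 1)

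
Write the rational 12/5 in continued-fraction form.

[2; 2, 2]

Run the Euclidean algorithm on 12 and 5; the successive quotients are the partial quotients a_0, a_1, ... (each step inverts the fractional part left over by the previous one):
  12 = 2*5 + 2, so a_0 = 2.
  5 = 2*2 + 1, so a_1 = 2.
  2 = 2*1 + 0, so a_2 = 2.
The remainder reaches 0 after 3 divisions, so the expansion has 3 partial quotients, read off in order.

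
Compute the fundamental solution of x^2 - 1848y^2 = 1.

(x, y) = (43, 1)

First expand sqrt(1848) as a continued fraction. With x_i = (sqrt(1848) + m_i)/d_i and (m_0, d_0) = (0, 1): a_0 = floor(sqrt(1848)) = 42, since 42^2 = 1764 <= 1848 < 1849 = 43^2.
Iterate m_{i+1} = d_i*a_i - m_i, d_{i+1} = (1848 - m_{i+1}^2)/d_i, a_{i+1} = floor((a_0 + m_{i+1})/d_{i+1}):
  m_1 = 1*42 - 0 = 42, d_1 = (1848 - 42^2)/1 = 84/1 = 84, a_1 = floor((42 + 42)/84) = 1.
  m_2 = 84*1 - 42 = 42, d_2 = (1848 - 42^2)/84 = 84/84 = 1, a_2 = floor((42 + 42)/1) = 84.
  m_3 = 1*84 - 42 = 42, d_3 = (1848 - 42^2)/1 = 84/1 = 84: (m_3, d_3) = (m_1, d_1) = (42, 84), so from here the quotients repeat a_1, a_2; the period length is 2.
So sqrt(1848) = [42; (1, 84)] with period length k = 2.
k is even, so the fundamental solution of x^2 - 1848y^2 = 1 is (p_{k-1}, q_{k-1}) = (p_1, q_1); compute convergents through index 1.
Convergents (p_i = a_i*p_{i-1} + p_{i-2}, q_i = a_i*q_{i-1} + q_{i-2} with p_{-2}=0, p_{-1}=1, q_{-2}=1, q_{-1}=0):
  i=0: a_0=42, p_0 = 42*1 + 0 = 42, q_0 = 42*0 + 1 = 1.
  i=1: a_1=1, p_1 = 1*42 + 1 = 43, q_1 = 1*1 + 0 = 1.
Check: 43^2 - 1848*1^2 = 1849 - 1848 = 1, so (x, y) = (43, 1) solves the equation, and by the theorem it is the least positive solution.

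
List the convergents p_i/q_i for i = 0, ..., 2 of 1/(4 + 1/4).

0/1, 1/4, 4/17

Using the convergent recurrence p_i = a_i*p_{i-1} + p_{i-2}, q_i = a_i*q_{i-1} + q_{i-2} with p_{-2}=0, p_{-1}=1, q_{-2}=1, q_{-1}=0:
  i=0: a_0=0, p_0 = 0*1 + 0 = 0, q_0 = 0*0 + 1 = 1.
  i=1: a_1=4, p_1 = 4*0 + 1 = 1, q_1 = 4*1 + 0 = 4.
  i=2: a_2=4, p_2 = 4*1 + 0 = 4, q_2 = 4*4 + 1 = 17.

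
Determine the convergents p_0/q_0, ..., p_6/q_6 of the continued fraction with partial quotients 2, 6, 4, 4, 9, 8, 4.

2/1, 13/6, 54/25, 229/106, 2115/979, 17149/7938, 70711/32731

Using the convergent recurrence p_i = a_i*p_{i-1} + p_{i-2}, q_i = a_i*q_{i-1} + q_{i-2} with p_{-2}=0, p_{-1}=1, q_{-2}=1, q_{-1}=0:
  i=0: a_0=2, p_0 = 2*1 + 0 = 2, q_0 = 2*0 + 1 = 1.
  i=1: a_1=6, p_1 = 6*2 + 1 = 13, q_1 = 6*1 + 0 = 6.
  i=2: a_2=4, p_2 = 4*13 + 2 = 54, q_2 = 4*6 + 1 = 25.
  i=3: a_3=4, p_3 = 4*54 + 13 = 229, q_3 = 4*25 + 6 = 106.
  i=4: a_4=9, p_4 = 9*229 + 54 = 2115, q_4 = 9*106 + 25 = 979.
  i=5: a_5=8, p_5 = 8*2115 + 229 = 17149, q_5 = 8*979 + 106 = 7938.
  i=6: a_6=4, p_6 = 4*17149 + 2115 = 70711, q_6 = 4*7938 + 979 = 32731.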